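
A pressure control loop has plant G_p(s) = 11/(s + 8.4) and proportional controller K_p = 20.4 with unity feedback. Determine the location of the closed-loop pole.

Closed-loop transfer function: T(s) = K_p·G_p(s)/(1 + K_p·G_p(s)) = 224.4/(s + 8.4 + 224.4) = 224.4/(s + 232.8).
The closed-loop pole is at s = −232.8.

s = -232.8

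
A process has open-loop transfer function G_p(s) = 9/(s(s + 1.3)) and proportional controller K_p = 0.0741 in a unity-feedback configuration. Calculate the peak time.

T_p = 6.35 s

From 1 + K_pG_p(s) = 0: s² + 1.3s + 0.6669 = 0 ⇒ ω_n = 0.8166, ζ = 0.7959.
Damped frequency ω_d = ω_n√(1−ζ²) = 0.4944 rad/s, so peak time T_p = π/ω_d = 6.35 s.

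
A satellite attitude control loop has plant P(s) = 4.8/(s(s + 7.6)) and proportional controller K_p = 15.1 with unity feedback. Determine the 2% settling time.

From 1 + K_pP(s) = 0: s² + 7.6s + 72.48 = 0 ⇒ ω_n = 8.514, ζ = 0.4463.
2% settling time T_s ≈ 4/(ζω_n) = 4/3.8 = 1.05 s.

T_s ≈ 1.05 s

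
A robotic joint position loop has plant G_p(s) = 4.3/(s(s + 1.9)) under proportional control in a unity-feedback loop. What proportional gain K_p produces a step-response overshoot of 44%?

From %OS = 100·exp(−πζ/√(1−ζ²)) = 44%, ζ = −ln(0.44)/√(π²+ln²(0.44)) = 0.2528.
Characteristic equation s² + 1.9s + 4.3K_p = 0 gives ζ = 1.9/(2√(4.3K_p)).
Setting ζ = 0.2528: √(4.3K_p) = 1.9/(2·0.2528) = 3.757, so K_p = 14.12/4.3 = 3.28.

K_p = 3.28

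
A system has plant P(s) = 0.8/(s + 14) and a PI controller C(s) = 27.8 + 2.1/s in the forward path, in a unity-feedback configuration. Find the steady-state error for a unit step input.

0

The open loop C(s)P(s) has a pole at the origin (type 1), so the static position error constant is infinite and e_ss = 1/(1+∞) = 0.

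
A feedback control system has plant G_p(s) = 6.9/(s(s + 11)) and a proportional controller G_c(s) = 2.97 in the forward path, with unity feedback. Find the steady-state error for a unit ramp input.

The loop has one pole at the origin (type 1). Velocity error constant K_v = lim_{s→0} s·G_c(s)G_p(s) = 2.97·6.9/11 = 1.863.
Steady-state error to a unit ramp: e_ss = 1/K_v = 0.537.

0.537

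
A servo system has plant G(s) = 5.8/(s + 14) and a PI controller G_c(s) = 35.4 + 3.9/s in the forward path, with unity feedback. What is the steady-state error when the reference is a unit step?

0

The open loop G_c(s)G(s) has a pole at the origin (type 1), so the static position error constant is infinite and e_ss = 1/(1+∞) = 0.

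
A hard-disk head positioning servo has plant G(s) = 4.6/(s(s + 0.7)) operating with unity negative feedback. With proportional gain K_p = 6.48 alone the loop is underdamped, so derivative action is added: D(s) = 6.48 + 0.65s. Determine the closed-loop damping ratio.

Forward path: (6.48 + 0.65s)·4.6/(s(s+0.7)). The closed-loop characteristic equation is s² + (0.7 + 4.6·0.65)s + 4.6·6.48 = 0.
That is s² + 3.69s + 29.81 = 0, so ω_n = 5.46 rad/s and ζ = 3.69/(2·5.46) = 0.3379.

ζ = 0.338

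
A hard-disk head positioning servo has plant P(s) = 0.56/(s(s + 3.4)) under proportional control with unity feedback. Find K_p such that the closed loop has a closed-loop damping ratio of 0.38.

K_p = 35.7

Closed-loop characteristic equation: s² + 3.4s + K_p·0.56 = 0.
So ω_n = √(0.56K_p) and 2ζω_n = 3.4, giving ζ = 3.4/(2√(0.56K_p)).
Setting ζ = 0.38: √(0.56K_p) = 3.4/(2·0.38) = 4.474, so K_p = 20.01/0.56 = 35.7.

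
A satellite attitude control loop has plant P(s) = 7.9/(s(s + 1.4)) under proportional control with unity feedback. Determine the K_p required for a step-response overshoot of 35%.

From %OS = 100·exp(−πζ/√(1−ζ²)) = 35%, ζ = −ln(0.35)/√(π²+ln²(0.35)) = 0.3169.
Characteristic equation s² + 1.4s + 7.9K_p = 0 gives ζ = 1.4/(2√(7.9K_p)).
Setting ζ = 0.3169: √(7.9K_p) = 1.4/(2·0.3169) = 2.209, so K_p = 4.878/7.9 = 0.617.

K_p = 0.617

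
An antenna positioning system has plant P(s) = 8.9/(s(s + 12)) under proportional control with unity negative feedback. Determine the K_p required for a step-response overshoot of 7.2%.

From %OS = 100·exp(−πζ/√(1−ζ²)) = 7.2%, ζ = −ln(0.072)/√(π²+ln²(0.072)) = 0.6421.
Characteristic equation s² + 12s + 8.9K_p = 0 gives ζ = 12/(2√(8.9K_p)).
Setting ζ = 0.6421: √(8.9K_p) = 12/(2·0.6421) = 9.345, so K_p = 87.33/8.9 = 9.81.

K_p = 9.81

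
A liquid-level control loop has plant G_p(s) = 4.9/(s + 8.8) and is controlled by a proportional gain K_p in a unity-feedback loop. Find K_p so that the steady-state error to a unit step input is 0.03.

K_p = 58.1

The loop is type 0, so e_ss(step) = 1/(1 + K_pos) with K_pos = K_p·G_p(0).
G_p(0) = 0.5568. Require 1/(1 + K_p·0.5568) = 0.03, so 1 + 0.5568·K_p = 33.33.
K_p = (33.33 − 1)/0.5568 = 58.1.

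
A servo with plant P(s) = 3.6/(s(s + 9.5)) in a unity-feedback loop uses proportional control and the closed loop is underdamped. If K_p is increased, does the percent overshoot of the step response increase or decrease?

increase

Characteristic equation s² + 9.5s + K_p·3.6 = 0: raising K_p raises ω_n while 2ζω_n = 9.5 is fixed, so ζ falls and overshoot grows.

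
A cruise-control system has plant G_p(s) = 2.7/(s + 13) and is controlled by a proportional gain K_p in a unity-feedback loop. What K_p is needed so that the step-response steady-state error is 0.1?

Steady-state error for a unit step on this type-0 loop is 1/(1 + K_p·G_p(0)).
G_p(0) = 0.2077. Require 1/(1 + K_p·0.2077) = 0.1, so 1 + 0.2077·K_p = 10.
K_p = (10 − 1)/0.2077 = 43.3.

K_p = 43.3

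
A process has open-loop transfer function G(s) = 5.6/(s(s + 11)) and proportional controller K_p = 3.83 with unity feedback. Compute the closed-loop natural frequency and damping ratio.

ω_n = 4.63 rad/s, ζ = 1.19

1 + K_p·G(s) = 0 gives s² + 11s + 21.45 = 0.
Matching s² + 2ζω_n s + ω_n²: ω_n = √21.45 = 4.631 rad/s and 2ζω_n = 11, so ζ = 11/(2·4.631) = 1.19.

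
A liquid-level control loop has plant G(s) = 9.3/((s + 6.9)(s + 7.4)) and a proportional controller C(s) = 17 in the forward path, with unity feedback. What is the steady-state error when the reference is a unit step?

0.244

The loop is type 0. Static position error constant K_pos = C(0)·G(0) = 17·0.1821 = 3.096.
Steady-state error to a unit step: e_ss = 1/(1+K_pos) = 1/4.096 = 0.244.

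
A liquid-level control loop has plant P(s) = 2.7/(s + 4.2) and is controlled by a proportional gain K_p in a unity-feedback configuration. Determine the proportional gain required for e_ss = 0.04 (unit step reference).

Steady-state error for a unit step on this type-0 loop is 1/(1 + K_p·P(0)).
P(0) = 0.6429. Require 1/(1 + K_p·0.6429) = 0.04, so 1 + 0.6429·K_p = 25.
K_p = (25 − 1)/0.6429 = 37.3.

K_p = 37.3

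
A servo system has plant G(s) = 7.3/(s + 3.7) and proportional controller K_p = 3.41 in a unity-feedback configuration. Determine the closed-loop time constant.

Closed-loop transfer function: T(s) = K_p·G(s)/(1 + K_p·G(s)) = 24.89/(s + 3.7 + 24.89) = 24.89/(s + 28.59).
Time constant τ = 1/28.59 = 0.035 s.

τ = 0.035 s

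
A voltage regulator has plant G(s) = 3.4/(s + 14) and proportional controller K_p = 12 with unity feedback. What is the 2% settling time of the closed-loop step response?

Closed-loop transfer function: T(s) = K_p·G(s)/(1 + K_p·G(s)) = 40.8/(s + 14 + 40.8) = 40.8/(s + 54.8).
Time constant τ = 1/54.8 = 0.01825 s, so the 2% settling time is about 4τ = 0.073 s.

T_s ≈ 0.073 s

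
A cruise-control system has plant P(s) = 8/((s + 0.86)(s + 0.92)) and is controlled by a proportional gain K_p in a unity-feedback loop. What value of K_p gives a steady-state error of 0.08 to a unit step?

K_p = 1.14

The loop is type 0, so e_ss(step) = 1/(1 + K_pos) with K_pos = K_p·P(0).
P(0) = 10.11. Require 1/(1 + K_p·10.11) = 0.08, so 1 + 10.11·K_p = 12.5.
K_p = (12.5 − 1)/10.11 = 1.14.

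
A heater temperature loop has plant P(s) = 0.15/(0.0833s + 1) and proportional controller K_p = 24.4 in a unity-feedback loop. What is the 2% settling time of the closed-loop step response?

T_s ≈ 0.0715 s

Closed loop: T(s) = K_p·P/(1+K_p·P) = 3.66/(0.0833s + 1 + 3.66), with pole at s = −(1 + 3.66)/0.0833 = −55.94.
τ = 1/55.94 = 0.01788 s, so 2% settling time ≈ 4τ = 0.0715 s.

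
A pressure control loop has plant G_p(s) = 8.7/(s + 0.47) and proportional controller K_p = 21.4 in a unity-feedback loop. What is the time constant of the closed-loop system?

τ = 0.00536 s

Closed-loop transfer function: T(s) = K_p·G_p(s)/(1 + K_p·G_p(s)) = 186.2/(s + 0.47 + 186.2) = 186.2/(s + 186.6).
Time constant τ = 1/186.6 = 0.00536 s.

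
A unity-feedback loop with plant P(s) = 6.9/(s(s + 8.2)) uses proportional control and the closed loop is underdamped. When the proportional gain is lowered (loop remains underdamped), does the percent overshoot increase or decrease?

decrease

ζ = 8.2/(2√(6.9K_p)) rises as K_p falls; higher damping means less overshoot.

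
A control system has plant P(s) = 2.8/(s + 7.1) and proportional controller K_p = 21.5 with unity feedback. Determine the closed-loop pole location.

Closed-loop transfer function: T(s) = K_p·P(s)/(1 + K_p·P(s)) = 60.2/(s + 7.1 + 60.2) = 60.2/(s + 67.3).
The closed-loop pole is at s = −67.3.

s = -67.3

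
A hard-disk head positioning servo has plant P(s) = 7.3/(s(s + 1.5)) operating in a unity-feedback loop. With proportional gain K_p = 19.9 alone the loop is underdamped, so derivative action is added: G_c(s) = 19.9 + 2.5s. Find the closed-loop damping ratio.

ζ = 0.819

Forward path: (19.9 + 2.5s)·7.3/(s(s+1.5)). The closed-loop characteristic equation is s² + (1.5 + 7.3·2.5)s + 7.3·19.9 = 0.
That is s² + 19.75s + 145.3 = 0, so ω_n = 12.05 rad/s and ζ = 19.75/(2·12.05) = 0.8193.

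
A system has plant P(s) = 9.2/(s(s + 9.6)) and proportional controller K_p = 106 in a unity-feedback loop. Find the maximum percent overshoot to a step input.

61.3%

Closed-loop characteristic equation: s² + 9.6s + 975.2 = 0, so ω_n = 31.23 rad/s and ζ = 9.6/(2·31.23) = 0.1537.
%OS = 100·exp(−πζ/√(1−ζ²)) = 100·exp(−π·0.1537/√0.9764) = 61.3%.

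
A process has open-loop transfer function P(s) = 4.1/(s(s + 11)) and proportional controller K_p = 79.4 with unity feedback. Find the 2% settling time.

From 1 + K_pP(s) = 0: s² + 11s + 325.5 = 0 ⇒ ω_n = 18.04, ζ = 0.3048.
2% settling time T_s ≈ 4/(ζω_n) = 4/5.5 = 0.727 s.

T_s ≈ 0.727 s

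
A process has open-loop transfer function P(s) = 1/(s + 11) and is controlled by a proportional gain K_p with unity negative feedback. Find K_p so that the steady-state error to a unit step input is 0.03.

K_p = 356

Steady-state error for a unit step on this type-0 loop is 1/(1 + K_p·P(0)).
P(0) = 0.09091. Require 1/(1 + K_p·0.09091) = 0.03, so 1 + 0.09091·K_p = 33.33.
K_p = (33.33 − 1)/0.09091 = 356.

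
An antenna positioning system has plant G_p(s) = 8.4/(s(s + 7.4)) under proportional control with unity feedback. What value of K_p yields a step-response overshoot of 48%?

From %OS = 100·exp(−πζ/√(1−ζ²)) = 48%, ζ = −ln(0.48)/√(π²+ln²(0.48)) = 0.2275.
Characteristic equation s² + 7.4s + 8.4K_p = 0 gives ζ = 7.4/(2√(8.4K_p)).
Setting ζ = 0.2275: √(8.4K_p) = 7.4/(2·0.2275) = 16.26, so K_p = 264.5/8.4 = 31.5.

K_p = 31.5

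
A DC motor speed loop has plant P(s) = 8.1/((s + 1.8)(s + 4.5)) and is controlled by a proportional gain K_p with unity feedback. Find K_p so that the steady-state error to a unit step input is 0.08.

K_p = 11.5

For a type-0 loop with proportional control, e_ss = 1/(1 + K_p·P(0)).
P(0) = 1. Require 1/(1 + K_p·1) = 0.08, so 1 + 1·K_p = 12.5.
K_p = (12.5 − 1)/1 = 11.5.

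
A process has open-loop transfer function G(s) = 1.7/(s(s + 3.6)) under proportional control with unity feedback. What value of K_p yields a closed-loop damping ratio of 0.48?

Closed-loop characteristic equation: s² + 3.6s + K_p·1.7 = 0.
So ω_n = √(1.7K_p) and 2ζω_n = 3.6, giving ζ = 3.6/(2√(1.7K_p)).
Setting ζ = 0.48: √(1.7K_p) = 3.6/(2·0.48) = 3.75, so K_p = 14.06/1.7 = 8.27.

K_p = 8.27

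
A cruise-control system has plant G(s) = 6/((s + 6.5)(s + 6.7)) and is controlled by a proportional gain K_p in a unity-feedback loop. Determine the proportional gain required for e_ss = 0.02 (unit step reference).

Steady-state error for a unit step on this type-0 loop is 1/(1 + K_p·G(0)).
G(0) = 0.1378. Require 1/(1 + K_p·0.1378) = 0.02, so 1 + 0.1378·K_p = 50.
K_p = (50 − 1)/0.1378 = 356.

K_p = 356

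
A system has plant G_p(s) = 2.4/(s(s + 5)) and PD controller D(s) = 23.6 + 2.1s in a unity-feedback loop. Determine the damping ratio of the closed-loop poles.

Forward path: (23.6 + 2.1s)·2.4/(s(s+5)). The closed-loop characteristic equation is s² + (5 + 2.4·2.1)s + 2.4·23.6 = 0.
That is s² + 10.04s + 56.64 = 0, so ω_n = 7.526 rad/s and ζ = 10.04/(2·7.526) = 0.667.

ζ = 0.667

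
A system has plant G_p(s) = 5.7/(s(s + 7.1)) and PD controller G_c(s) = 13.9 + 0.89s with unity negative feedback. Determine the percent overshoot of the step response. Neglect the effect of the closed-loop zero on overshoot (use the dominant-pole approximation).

5.27%

Forward path: (13.9 + 0.89s)·5.7/(s(s+7.1)). The closed-loop characteristic equation is s² + (7.1 + 5.7·0.89)s + 5.7·13.9 = 0.
That is s² + 12.17s + 79.23 = 0, so ω_n = 8.901 rad/s and ζ = 12.17/(2·8.901) = 0.6838.
%OS = 100·exp(−πζ/√(1−ζ²)) = 5.27%.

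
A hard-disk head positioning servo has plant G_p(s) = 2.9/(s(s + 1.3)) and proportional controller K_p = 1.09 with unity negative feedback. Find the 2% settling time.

T_s ≈ 6.15 s

From 1 + K_pG_p(s) = 0: s² + 1.3s + 3.161 = 0 ⇒ ω_n = 1.778, ζ = 0.3656.
2% settling time T_s ≈ 4/(ζω_n) = 4/0.65 = 6.15 s.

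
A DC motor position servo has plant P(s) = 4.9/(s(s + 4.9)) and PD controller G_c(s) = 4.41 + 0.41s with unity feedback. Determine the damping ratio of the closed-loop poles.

ζ = 0.743

Forward path: (4.41 + 0.41s)·4.9/(s(s+4.9)). The closed-loop characteristic equation is s² + (4.9 + 4.9·0.41)s + 4.9·4.41 = 0.
That is s² + 6.909s + 21.61 = 0, so ω_n = 4.649 rad/s and ζ = 6.909/(2·4.649) = 0.7431.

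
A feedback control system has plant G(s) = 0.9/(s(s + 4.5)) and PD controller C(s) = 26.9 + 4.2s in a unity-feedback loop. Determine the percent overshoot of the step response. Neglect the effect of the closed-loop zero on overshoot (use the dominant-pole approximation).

0.751%

Forward path: (26.9 + 4.2s)·0.9/(s(s+4.5)). The closed-loop characteristic equation is s² + (4.5 + 0.9·4.2)s + 0.9·26.9 = 0.
That is s² + 8.28s + 24.21 = 0, so ω_n = 4.92 rad/s and ζ = 8.28/(2·4.92) = 0.8414.
%OS = 100·exp(−πζ/√(1−ζ²)) = 0.751%.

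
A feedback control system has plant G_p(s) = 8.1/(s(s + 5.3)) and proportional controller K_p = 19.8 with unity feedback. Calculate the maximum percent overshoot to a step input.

From 1 + K_pG_p(s) = 0: s² + 5.3s + 160.4 = 0 ⇒ ω_n = 12.66, ζ = 0.2093.
%OS = 100·exp(−πζ/√(1−ζ²)) = 100·exp(−π·0.2093/√0.9562) = 51.1%.

51.1%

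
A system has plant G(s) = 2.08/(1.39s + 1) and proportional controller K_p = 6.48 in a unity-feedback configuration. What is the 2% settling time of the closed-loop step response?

Closed loop: T(s) = K_p·G/(1+K_p·G) = 13.48/(1.39s + 1 + 13.48), with pole at s = −(1 + 13.48)/1.39 = −10.42.
τ = 1/10.42 = 0.09601 s, so 2% settling time ≈ 4τ = 0.384 s.

T_s ≈ 0.384 s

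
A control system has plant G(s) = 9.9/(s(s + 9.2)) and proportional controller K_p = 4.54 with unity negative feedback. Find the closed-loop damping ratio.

ζ = 0.686

1 + K_p·G(s) = 0 gives s² + 9.2s + 44.95 = 0.
Matching s² + 2ζω_n s + ω_n²: ω_n = √44.95 = 6.704 rad/s and 2ζω_n = 9.2, so ζ = 9.2/(2·6.704) = 0.686.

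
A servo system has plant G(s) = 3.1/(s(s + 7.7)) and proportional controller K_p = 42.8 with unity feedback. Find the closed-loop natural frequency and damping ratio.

ω_n = 11.5 rad/s, ζ = 0.334

With unity feedback the closed-loop characteristic equation is s² + 7.7s + 42.8·3.1 = s² + 7.7s + 132.7 = 0.
Matching s² + 2ζω_n s + ω_n²: ω_n = √132.7 = 11.52 rad/s and 2ζω_n = 7.7, so ζ = 7.7/(2·11.52) = 0.334.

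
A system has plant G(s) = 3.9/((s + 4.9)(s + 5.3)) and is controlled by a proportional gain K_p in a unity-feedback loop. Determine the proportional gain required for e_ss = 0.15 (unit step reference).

K_p = 37.7

Steady-state error for a unit step on this type-0 loop is 1/(1 + K_p·G(0)).
G(0) = 0.1502. Require 1/(1 + K_p·0.1502) = 0.15, so 1 + 0.1502·K_p = 6.667.
K_p = (6.667 − 1)/0.1502 = 37.7.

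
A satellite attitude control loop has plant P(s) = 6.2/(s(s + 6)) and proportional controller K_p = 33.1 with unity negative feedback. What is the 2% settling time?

From 1 + K_pP(s) = 0: s² + 6s + 205.2 = 0 ⇒ ω_n = 14.33, ζ = 0.2094.
2% settling time T_s ≈ 4/(ζω_n) = 4/3 = 1.33 s.

T_s ≈ 1.33 s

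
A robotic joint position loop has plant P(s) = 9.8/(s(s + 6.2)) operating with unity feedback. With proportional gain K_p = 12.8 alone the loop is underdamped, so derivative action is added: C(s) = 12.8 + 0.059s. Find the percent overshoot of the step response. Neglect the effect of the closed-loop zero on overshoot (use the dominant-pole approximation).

36.9%

Forward path: (12.8 + 0.059s)·9.8/(s(s+6.2)). The closed-loop characteristic equation is s² + (6.2 + 9.8·0.059)s + 9.8·12.8 = 0.
That is s² + 6.778s + 125.4 = 0, so ω_n = 11.2 rad/s and ζ = 6.778/(2·11.2) = 0.3026.
%OS = 100·exp(−πζ/√(1−ζ²)) = 36.9%.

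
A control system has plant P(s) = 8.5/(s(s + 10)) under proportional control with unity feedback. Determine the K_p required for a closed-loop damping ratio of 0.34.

Closed-loop characteristic equation: s² + 10s + K_p·8.5 = 0.
So ω_n = √(8.5K_p) and 2ζω_n = 10, giving ζ = 10/(2√(8.5K_p)).
Setting ζ = 0.34: √(8.5K_p) = 10/(2·0.34) = 14.71, so K_p = 216.3/8.5 = 25.4.

K_p = 25.4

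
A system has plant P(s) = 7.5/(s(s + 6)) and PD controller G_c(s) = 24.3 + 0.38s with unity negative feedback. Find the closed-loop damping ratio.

Forward path: (24.3 + 0.38s)·7.5/(s(s+6)). The closed-loop characteristic equation is s² + (6 + 7.5·0.38)s + 7.5·24.3 = 0.
That is s² + 8.85s + 182.2 = 0, so ω_n = 13.5 rad/s and ζ = 8.85/(2·13.5) = 0.3278.

ζ = 0.328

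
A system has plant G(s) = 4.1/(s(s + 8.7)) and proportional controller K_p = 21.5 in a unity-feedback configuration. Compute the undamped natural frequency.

1 + K_p·G(s) = 0 gives s² + 8.7s + 88.15 = 0.
So ω_n² = 88.15 ⇒ ω_n = 9.389 rad/s, and ζ = 8.7/(2ω_n) = 0.463.

ω_n = 9.39 rad/s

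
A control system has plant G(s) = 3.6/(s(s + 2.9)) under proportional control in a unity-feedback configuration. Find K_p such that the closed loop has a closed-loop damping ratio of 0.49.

Closed-loop characteristic equation: s² + 2.9s + K_p·3.6 = 0.
So ω_n = √(3.6K_p) and 2ζω_n = 2.9, giving ζ = 2.9/(2√(3.6K_p)).
Setting ζ = 0.49: √(3.6K_p) = 2.9/(2·0.49) = 2.959, so K_p = 8.757/3.6 = 2.43.

K_p = 2.43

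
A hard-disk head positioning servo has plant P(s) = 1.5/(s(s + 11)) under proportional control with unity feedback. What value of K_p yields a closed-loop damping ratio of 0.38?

K_p = 140

Closed-loop characteristic equation: s² + 11s + K_p·1.5 = 0.
So ω_n = √(1.5K_p) and 2ζω_n = 11, giving ζ = 11/(2√(1.5K_p)).
Setting ζ = 0.38: √(1.5K_p) = 11/(2·0.38) = 14.47, so K_p = 209.5/1.5 = 140.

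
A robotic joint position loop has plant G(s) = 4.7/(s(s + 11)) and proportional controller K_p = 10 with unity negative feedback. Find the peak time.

Closed-loop characteristic equation: s² + 11s + 47 = 0, so ω_n = 6.856 rad/s and ζ = 11/(2·6.856) = 0.8023.
Damped frequency ω_d = ω_n√(1−ζ²) = 4.093 rad/s, so peak time T_p = π/ω_d = 0.768 s.

T_p = 0.768 s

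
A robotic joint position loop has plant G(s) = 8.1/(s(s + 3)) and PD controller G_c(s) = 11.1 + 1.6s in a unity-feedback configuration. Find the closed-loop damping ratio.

ζ = 0.842

Forward path: (11.1 + 1.6s)·8.1/(s(s+3)). The closed-loop characteristic equation is s² + (3 + 8.1·1.6)s + 8.1·11.1 = 0.
That is s² + 15.96s + 89.91 = 0, so ω_n = 9.482 rad/s and ζ = 15.96/(2·9.482) = 0.8416.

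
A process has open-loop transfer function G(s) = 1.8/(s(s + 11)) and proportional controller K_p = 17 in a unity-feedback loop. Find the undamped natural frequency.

With unity feedback the closed-loop characteristic equation is s² + 11s + 17·1.8 = s² + 11s + 30.6 = 0.
Matching s² + 2ζω_n s + ω_n²: ω_n = √30.6 = 5.532 rad/s and 2ζω_n = 11, so ζ = 11/(2·5.532) = 0.994.

ω_n = 5.53 rad/s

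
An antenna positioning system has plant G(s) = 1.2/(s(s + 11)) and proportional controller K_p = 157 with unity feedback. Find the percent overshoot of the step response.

From 1 + K_pG(s) = 0: s² + 11s + 188.4 = 0 ⇒ ω_n = 13.73, ζ = 0.4007.
%OS = 100·exp(−πζ/√(1−ζ²)) = 100·exp(−π·0.4007/√0.8394) = 25.3%.

25.3%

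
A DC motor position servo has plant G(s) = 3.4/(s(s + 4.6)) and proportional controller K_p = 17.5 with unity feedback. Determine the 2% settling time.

T_s ≈ 1.74 s

Closed-loop characteristic equation: s² + 4.6s + 59.5 = 0, so ω_n = 7.714 rad/s and ζ = 4.6/(2·7.714) = 0.2982.
2% settling time T_s ≈ 4/(ζω_n) = 4/2.3 = 1.74 s.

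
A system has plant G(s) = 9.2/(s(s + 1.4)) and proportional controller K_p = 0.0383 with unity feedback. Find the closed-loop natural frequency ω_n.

ω_n = 0.594 rad/s

With unity feedback the closed-loop characteristic equation is s² + 1.4s + 0.0383·9.2 = s² + 1.4s + 0.3524 = 0.
Matching s² + 2ζω_n s + ω_n²: ω_n = √0.3524 = 0.5936 rad/s and 2ζω_n = 1.4, so ζ = 1.4/(2·0.5936) = 1.18.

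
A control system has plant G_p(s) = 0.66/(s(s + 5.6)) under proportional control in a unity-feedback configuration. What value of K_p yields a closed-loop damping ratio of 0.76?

Closed-loop characteristic equation: s² + 5.6s + K_p·0.66 = 0.
So ω_n = √(0.66K_p) and 2ζω_n = 5.6, giving ζ = 5.6/(2√(0.66K_p)).
Setting ζ = 0.76: √(0.66K_p) = 5.6/(2·0.76) = 3.684, so K_p = 13.57/0.66 = 20.6.

K_p = 20.6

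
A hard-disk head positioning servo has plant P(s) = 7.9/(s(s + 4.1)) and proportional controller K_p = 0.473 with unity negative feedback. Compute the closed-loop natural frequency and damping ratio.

1 + K_p·P(s) = 0 gives s² + 4.1s + 3.737 = 0.
So ω_n² = 3.737 ⇒ ω_n = 1.933 rad/s, and ζ = 4.1/(2ω_n) = 1.06.

ω_n = 1.93 rad/s, ζ = 1.06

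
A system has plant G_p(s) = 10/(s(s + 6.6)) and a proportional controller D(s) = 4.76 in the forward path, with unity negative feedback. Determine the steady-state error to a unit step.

The open loop D(s)G_p(s) has a pole at the origin (type 1), so the static position error constant is infinite and e_ss = 1/(1+∞) = 0.

0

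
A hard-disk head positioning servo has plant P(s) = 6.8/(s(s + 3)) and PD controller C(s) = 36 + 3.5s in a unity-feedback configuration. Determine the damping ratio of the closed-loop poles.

ζ = 0.856

Forward path: (36 + 3.5s)·6.8/(s(s+3)). The closed-loop characteristic equation is s² + (3 + 6.8·3.5)s + 6.8·36 = 0.
That is s² + 26.8s + 244.8 = 0, so ω_n = 15.65 rad/s and ζ = 26.8/(2·15.65) = 0.8564.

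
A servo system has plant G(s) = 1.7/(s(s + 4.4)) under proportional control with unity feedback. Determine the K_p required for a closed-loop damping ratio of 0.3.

Closed-loop characteristic equation: s² + 4.4s + K_p·1.7 = 0.
So ω_n = √(1.7K_p) and 2ζω_n = 4.4, giving ζ = 4.4/(2√(1.7K_p)).
Setting ζ = 0.3: √(1.7K_p) = 4.4/(2·0.3) = 7.333, so K_p = 53.78/1.7 = 31.6.

K_p = 31.6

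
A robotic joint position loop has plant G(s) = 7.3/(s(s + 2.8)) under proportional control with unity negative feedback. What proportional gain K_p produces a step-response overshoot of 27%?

From %OS = 100·exp(−πζ/√(1−ζ²)) = 27%, ζ = −ln(0.27)/√(π²+ln²(0.27)) = 0.3847.
Characteristic equation s² + 2.8s + 7.3K_p = 0 gives ζ = 2.8/(2√(7.3K_p)).
Setting ζ = 0.3847: √(7.3K_p) = 2.8/(2·0.3847) = 3.639, so K_p = 13.24/7.3 = 1.81.

K_p = 1.81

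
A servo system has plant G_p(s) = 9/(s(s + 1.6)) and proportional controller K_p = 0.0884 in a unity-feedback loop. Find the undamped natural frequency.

ω_n = 0.892 rad/s

1 + K_p·G_p(s) = 0 gives s² + 1.6s + 0.7956 = 0.
So ω_n² = 0.7956 ⇒ ω_n = 0.892 rad/s, and ζ = 1.6/(2ω_n) = 0.897.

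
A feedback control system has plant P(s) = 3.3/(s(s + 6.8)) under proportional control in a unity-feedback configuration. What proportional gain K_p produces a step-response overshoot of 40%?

K_p = 44.7

From %OS = 100·exp(−πζ/√(1−ζ²)) = 40%, ζ = −ln(0.4)/√(π²+ln²(0.4)) = 0.28.
Characteristic equation s² + 6.8s + 3.3K_p = 0 gives ζ = 6.8/(2√(3.3K_p)).
Setting ζ = 0.28: √(3.3K_p) = 6.8/(2·0.28) = 12.14, so K_p = 147.5/3.3 = 44.7.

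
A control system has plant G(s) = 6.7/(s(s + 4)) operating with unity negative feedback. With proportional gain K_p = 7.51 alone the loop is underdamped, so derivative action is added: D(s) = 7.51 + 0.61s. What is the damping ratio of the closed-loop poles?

ζ = 0.57

Forward path: (7.51 + 0.61s)·6.7/(s(s+4)). The closed-loop characteristic equation is s² + (4 + 6.7·0.61)s + 6.7·7.51 = 0.
That is s² + 8.087s + 50.32 = 0, so ω_n = 7.093 rad/s and ζ = 8.087/(2·7.093) = 0.57.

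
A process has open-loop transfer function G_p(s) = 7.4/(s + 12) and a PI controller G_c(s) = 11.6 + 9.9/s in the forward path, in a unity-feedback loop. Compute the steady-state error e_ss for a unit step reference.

The open loop G_c(s)G_p(s) has a pole at the origin (type 1), so the static position error constant is infinite and e_ss = 1/(1+∞) = 0.

0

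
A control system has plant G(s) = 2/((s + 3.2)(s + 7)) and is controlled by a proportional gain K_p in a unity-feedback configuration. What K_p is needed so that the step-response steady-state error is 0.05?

K_p = 213

Steady-state error for a unit step on this type-0 loop is 1/(1 + K_p·G(0)).
G(0) = 0.08929. Require 1/(1 + K_p·0.08929) = 0.05, so 1 + 0.08929·K_p = 20.
K_p = (20 − 1)/0.08929 = 213.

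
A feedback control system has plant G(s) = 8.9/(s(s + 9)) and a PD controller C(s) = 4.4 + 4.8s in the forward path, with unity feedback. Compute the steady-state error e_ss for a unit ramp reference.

0.23

The loop has one pole at the origin (type 1). Velocity error constant K_v = lim_{s→0} s·C(s)G(s) = 4.4·8.9/9 = 4.351.
Steady-state error to a unit ramp: e_ss = 1/K_v = 0.23.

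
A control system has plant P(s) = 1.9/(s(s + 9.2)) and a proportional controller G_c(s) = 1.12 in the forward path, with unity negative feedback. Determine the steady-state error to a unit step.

The open loop G_c(s)P(s) has a pole at the origin (type 1), so the static position error constant is infinite and e_ss = 1/(1+∞) = 0.

0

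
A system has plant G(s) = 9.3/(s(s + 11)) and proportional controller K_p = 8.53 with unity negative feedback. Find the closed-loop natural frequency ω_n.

ω_n = 8.91 rad/s

The closed-loop denominator is s(s+11) + 8.53·9.3 = s² + 11s + 79.33.
So ω_n² = 79.33 ⇒ ω_n = 8.907 rad/s, and ζ = 11/(2ω_n) = 0.618.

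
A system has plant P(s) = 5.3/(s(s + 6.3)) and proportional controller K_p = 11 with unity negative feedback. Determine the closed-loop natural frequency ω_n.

ω_n = 7.64 rad/s

The closed-loop denominator is s(s+6.3) + 11·5.3 = s² + 6.3s + 58.3.
So ω_n² = 58.3 ⇒ ω_n = 7.635 rad/s, and ζ = 6.3/(2ω_n) = 0.413.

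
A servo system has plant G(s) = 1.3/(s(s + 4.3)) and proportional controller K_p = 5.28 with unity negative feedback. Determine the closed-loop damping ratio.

The closed-loop denominator is s(s+4.3) + 5.28·1.3 = s² + 4.3s + 6.864.
So ω_n² = 6.864 ⇒ ω_n = 2.62 rad/s, and ζ = 4.3/(2ω_n) = 0.821.

ζ = 0.821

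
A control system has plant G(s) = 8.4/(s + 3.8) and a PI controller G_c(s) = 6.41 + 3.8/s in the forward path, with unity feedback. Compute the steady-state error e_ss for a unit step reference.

The open loop G_c(s)G(s) has a pole at the origin (type 1), so the static position error constant is infinite and e_ss = 1/(1+∞) = 0.

0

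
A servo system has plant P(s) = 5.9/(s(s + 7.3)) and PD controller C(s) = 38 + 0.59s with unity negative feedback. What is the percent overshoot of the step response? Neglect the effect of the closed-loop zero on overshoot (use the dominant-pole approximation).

29.8%

Forward path: (38 + 0.59s)·5.9/(s(s+7.3)). The closed-loop characteristic equation is s² + (7.3 + 5.9·0.59)s + 5.9·38 = 0.
That is s² + 10.78s + 224.2 = 0, so ω_n = 14.97 rad/s and ζ = 10.78/(2·14.97) = 0.36.
%OS = 100·exp(−πζ/√(1−ζ²)) = 29.8%.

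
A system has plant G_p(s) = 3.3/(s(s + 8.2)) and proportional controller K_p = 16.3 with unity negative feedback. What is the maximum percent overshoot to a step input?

From 1 + K_pG_p(s) = 0: s² + 8.2s + 53.79 = 0 ⇒ ω_n = 7.334, ζ = 0.559.
%OS = 100·exp(−πζ/√(1−ζ²)) = 100·exp(−π·0.559/√0.6875) = 12%.

12%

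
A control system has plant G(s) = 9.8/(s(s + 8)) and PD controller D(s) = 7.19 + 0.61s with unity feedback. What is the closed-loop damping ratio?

Forward path: (7.19 + 0.61s)·9.8/(s(s+8)). The closed-loop characteristic equation is s² + (8 + 9.8·0.61)s + 9.8·7.19 = 0.
That is s² + 13.98s + 70.46 = 0, so ω_n = 8.394 rad/s and ζ = 13.98/(2·8.394) = 0.8326.

ζ = 0.833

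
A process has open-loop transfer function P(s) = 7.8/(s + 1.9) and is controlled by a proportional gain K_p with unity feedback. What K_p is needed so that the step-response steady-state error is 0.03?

K_p = 7.88

The loop is type 0, so e_ss(step) = 1/(1 + K_pos) with K_pos = K_p·P(0).
P(0) = 4.105. Require 1/(1 + K_p·4.105) = 0.03, so 1 + 4.105·K_p = 33.33.
K_p = (33.33 − 1)/4.105 = 7.88.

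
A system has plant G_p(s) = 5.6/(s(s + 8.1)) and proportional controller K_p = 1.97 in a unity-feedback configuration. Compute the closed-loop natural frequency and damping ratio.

ω_n = 3.32 rad/s, ζ = 1.22

The closed-loop denominator is s(s+8.1) + 1.97·5.6 = s² + 8.1s + 11.03.
Matching s² + 2ζω_n s + ω_n²: ω_n = √11.03 = 3.321 rad/s and 2ζω_n = 8.1, so ζ = 8.1/(2·3.321) = 1.22.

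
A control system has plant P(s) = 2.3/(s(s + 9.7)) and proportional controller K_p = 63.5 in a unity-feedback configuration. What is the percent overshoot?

25.2%

The closed-loop denominator s² + 9.7s + 146 gives ω_n = √146 = 12.09 and ζ = 9.7/(2ω_n) = 0.4013.
%OS = 100·exp(−πζ/√(1−ζ²)) = 100·exp(−π·0.4013/√0.8389) = 25.2%.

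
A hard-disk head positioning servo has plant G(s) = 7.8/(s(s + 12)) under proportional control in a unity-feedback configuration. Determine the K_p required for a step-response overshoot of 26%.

K_p = 29.7

From %OS = 100·exp(−πζ/√(1−ζ²)) = 26%, ζ = −ln(0.26)/√(π²+ln²(0.26)) = 0.3941.
Characteristic equation s² + 12s + 7.8K_p = 0 gives ζ = 12/(2√(7.8K_p)).
Setting ζ = 0.3941: √(7.8K_p) = 12/(2·0.3941) = 15.23, so K_p = 231.8/7.8 = 29.7.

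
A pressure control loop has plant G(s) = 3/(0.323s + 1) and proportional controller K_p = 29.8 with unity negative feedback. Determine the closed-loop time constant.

Closed loop: T(s) = K_p·G/(1+K_p·G) = 89.4/(0.323s + 1 + 89.4), with pole at s = −(1 + 89.4)/0.323 = −279.9.
Closed-loop time constant τ = 1/279.9 = 0.00357 s.

τ = 0.00357 s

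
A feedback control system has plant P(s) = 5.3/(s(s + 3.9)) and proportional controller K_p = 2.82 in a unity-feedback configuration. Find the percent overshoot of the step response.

Closed-loop characteristic equation: s² + 3.9s + 14.95 = 0, so ω_n = 3.866 rad/s and ζ = 3.9/(2·3.866) = 0.5044.
%OS = 100·exp(−πζ/√(1−ζ²)) = 100·exp(−π·0.5044/√0.7456) = 16%.

16%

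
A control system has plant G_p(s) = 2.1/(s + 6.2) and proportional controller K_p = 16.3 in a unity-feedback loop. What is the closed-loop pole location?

Closed-loop transfer function: T(s) = K_p·G_p(s)/(1 + K_p·G_p(s)) = 34.23/(s + 6.2 + 34.23) = 34.23/(s + 40.43).
The closed-loop pole is at s = −40.43.

s = -40.43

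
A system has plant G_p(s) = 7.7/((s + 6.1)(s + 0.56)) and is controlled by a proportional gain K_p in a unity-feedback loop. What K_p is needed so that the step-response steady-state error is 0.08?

For a type-0 loop with proportional control, e_ss = 1/(1 + K_p·G_p(0)).
G_p(0) = 2.254. Require 1/(1 + K_p·2.254) = 0.08, so 1 + 2.254·K_p = 12.5.
K_p = (12.5 − 1)/2.254 = 5.1.

K_p = 5.1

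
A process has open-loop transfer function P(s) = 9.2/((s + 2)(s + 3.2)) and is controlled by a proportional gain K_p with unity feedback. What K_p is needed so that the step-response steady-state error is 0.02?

The loop is type 0, so e_ss(step) = 1/(1 + K_pos) with K_pos = K_p·P(0).
P(0) = 1.437. Require 1/(1 + K_p·1.437) = 0.02, so 1 + 1.437·K_p = 50.
K_p = (50 − 1)/1.437 = 34.1.

K_p = 34.1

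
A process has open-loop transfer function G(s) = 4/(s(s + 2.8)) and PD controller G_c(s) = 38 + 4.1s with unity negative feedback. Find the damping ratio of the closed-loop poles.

Forward path: (38 + 4.1s)·4/(s(s+2.8)). The closed-loop characteristic equation is s² + (2.8 + 4·4.1)s + 4·38 = 0.
That is s² + 19.2s + 152 = 0, so ω_n = 12.33 rad/s and ζ = 19.2/(2·12.33) = 0.7787.

ζ = 0.779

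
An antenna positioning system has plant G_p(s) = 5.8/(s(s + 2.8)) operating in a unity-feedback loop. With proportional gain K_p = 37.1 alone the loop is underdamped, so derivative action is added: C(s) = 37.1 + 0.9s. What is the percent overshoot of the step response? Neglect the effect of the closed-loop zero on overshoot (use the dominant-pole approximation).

41%

Forward path: (37.1 + 0.9s)·5.8/(s(s+2.8)). The closed-loop characteristic equation is s² + (2.8 + 5.8·0.9)s + 5.8·37.1 = 0.
That is s² + 8.02s + 215.2 = 0, so ω_n = 14.67 rad/s and ζ = 8.02/(2·14.67) = 0.2734.
%OS = 100·exp(−πζ/√(1−ζ²)) = 41%.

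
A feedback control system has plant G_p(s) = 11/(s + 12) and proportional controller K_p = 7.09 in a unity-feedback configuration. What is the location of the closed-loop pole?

s = -89.99

Closed-loop transfer function: T(s) = K_p·G_p(s)/(1 + K_p·G_p(s)) = 77.99/(s + 12 + 77.99) = 77.99/(s + 89.99).
The closed-loop pole is at s = −89.99.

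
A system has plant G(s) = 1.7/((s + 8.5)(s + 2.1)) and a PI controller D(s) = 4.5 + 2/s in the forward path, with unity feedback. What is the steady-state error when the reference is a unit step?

0

The open loop D(s)G(s) has a pole at the origin (type 1), so the static position error constant is infinite and e_ss = 1/(1+∞) = 0.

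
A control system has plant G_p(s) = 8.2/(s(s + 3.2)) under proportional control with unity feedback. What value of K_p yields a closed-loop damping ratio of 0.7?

K_p = 0.637

Closed-loop characteristic equation: s² + 3.2s + K_p·8.2 = 0.
So ω_n = √(8.2K_p) and 2ζω_n = 3.2, giving ζ = 3.2/(2√(8.2K_p)).
Setting ζ = 0.7: √(8.2K_p) = 3.2/(2·0.7) = 2.286, so K_p = 5.224/8.2 = 0.637.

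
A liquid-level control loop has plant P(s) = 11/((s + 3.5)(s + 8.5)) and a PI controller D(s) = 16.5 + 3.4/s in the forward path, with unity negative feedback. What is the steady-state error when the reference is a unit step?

0

The open loop D(s)P(s) has a pole at the origin (type 1), so the static position error constant is infinite and e_ss = 1/(1+∞) = 0.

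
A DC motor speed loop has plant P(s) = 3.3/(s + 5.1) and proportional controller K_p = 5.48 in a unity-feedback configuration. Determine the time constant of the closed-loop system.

τ = 0.0431 s

Closed-loop transfer function: T(s) = K_p·P(s)/(1 + K_p·P(s)) = 18.08/(s + 5.1 + 18.08) = 18.08/(s + 23.18).
Time constant τ = 1/23.18 = 0.0431 s.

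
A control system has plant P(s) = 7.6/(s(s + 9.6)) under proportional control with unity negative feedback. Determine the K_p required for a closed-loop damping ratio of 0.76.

Closed-loop characteristic equation: s² + 9.6s + K_p·7.6 = 0.
So ω_n = √(7.6K_p) and 2ζω_n = 9.6, giving ζ = 9.6/(2√(7.6K_p)).
Setting ζ = 0.76: √(7.6K_p) = 9.6/(2·0.76) = 6.316, so K_p = 39.89/7.6 = 5.25.

K_p = 5.25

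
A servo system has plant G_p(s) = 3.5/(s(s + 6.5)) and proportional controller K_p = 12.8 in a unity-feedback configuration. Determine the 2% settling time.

T_s ≈ 1.23 s

From 1 + K_pG_p(s) = 0: s² + 6.5s + 44.8 = 0 ⇒ ω_n = 6.693, ζ = 0.4856.
2% settling time T_s ≈ 4/(ζω_n) = 4/3.25 = 1.23 s.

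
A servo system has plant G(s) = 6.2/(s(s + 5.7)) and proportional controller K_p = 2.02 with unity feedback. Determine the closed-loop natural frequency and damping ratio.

1 + K_p·G(s) = 0 gives s² + 5.7s + 12.52 = 0.
Matching s² + 2ζω_n s + ω_n²: ω_n = √12.52 = 3.539 rad/s and 2ζω_n = 5.7, so ζ = 5.7/(2·3.539) = 0.805.

ω_n = 3.54 rad/s, ζ = 0.805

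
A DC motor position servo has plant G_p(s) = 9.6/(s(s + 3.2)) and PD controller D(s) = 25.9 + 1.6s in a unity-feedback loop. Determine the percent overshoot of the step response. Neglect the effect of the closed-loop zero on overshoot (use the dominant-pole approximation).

10.2%

Forward path: (25.9 + 1.6s)·9.6/(s(s+3.2)). The closed-loop characteristic equation is s² + (3.2 + 9.6·1.6)s + 9.6·25.9 = 0.
That is s² + 18.56s + 248.6 = 0, so ω_n = 15.77 rad/s and ζ = 18.56/(2·15.77) = 0.5885.
%OS = 100·exp(−πζ/√(1−ζ²)) = 10.2%.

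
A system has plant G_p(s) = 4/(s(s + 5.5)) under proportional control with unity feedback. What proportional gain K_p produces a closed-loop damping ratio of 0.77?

K_p = 3.19

Closed-loop characteristic equation: s² + 5.5s + K_p·4 = 0.
So ω_n = √(4K_p) and 2ζω_n = 5.5, giving ζ = 5.5/(2√(4K_p)).
Setting ζ = 0.77: √(4K_p) = 5.5/(2·0.77) = 3.571, so K_p = 12.76/4 = 3.19.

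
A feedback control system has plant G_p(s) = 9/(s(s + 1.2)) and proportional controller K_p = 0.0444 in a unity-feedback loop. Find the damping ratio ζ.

ζ = 0.949

With unity feedback the closed-loop characteristic equation is s² + 1.2s + 0.0444·9 = s² + 1.2s + 0.3996 = 0.
Matching s² + 2ζω_n s + ω_n²: ω_n = √0.3996 = 0.6321 rad/s and 2ζω_n = 1.2, so ζ = 1.2/(2·0.6321) = 0.949.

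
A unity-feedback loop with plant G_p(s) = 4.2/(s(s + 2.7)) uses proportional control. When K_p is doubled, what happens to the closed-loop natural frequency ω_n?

increase

ω_n = √(4.2·K_p), which grows with K_p.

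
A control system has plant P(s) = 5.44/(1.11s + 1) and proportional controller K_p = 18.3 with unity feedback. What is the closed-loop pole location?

Closed loop: T(s) = K_p·P/(1+K_p·P) = 99.55/(1.11s + 1 + 99.55), with pole at s = −(1 + 99.55)/1.11 = −90.59.

s = -90.59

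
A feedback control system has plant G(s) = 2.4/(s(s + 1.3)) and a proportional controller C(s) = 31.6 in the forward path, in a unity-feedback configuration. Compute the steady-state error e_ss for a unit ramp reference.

The loop has one pole at the origin (type 1). Velocity error constant K_v = lim_{s→0} s·C(s)G(s) = 31.6·2.4/1.3 = 58.34.
Steady-state error to a unit ramp: e_ss = 1/K_v = 0.0171.

0.0171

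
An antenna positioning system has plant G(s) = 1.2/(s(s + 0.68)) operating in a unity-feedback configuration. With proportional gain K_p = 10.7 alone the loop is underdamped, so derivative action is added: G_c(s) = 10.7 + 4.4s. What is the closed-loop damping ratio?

ζ = 0.832

Forward path: (10.7 + 4.4s)·1.2/(s(s+0.68)). The closed-loop characteristic equation is s² + (0.68 + 1.2·4.4)s + 1.2·10.7 = 0.
That is s² + 5.96s + 12.84 = 0, so ω_n = 3.583 rad/s and ζ = 5.96/(2·3.583) = 0.8316.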